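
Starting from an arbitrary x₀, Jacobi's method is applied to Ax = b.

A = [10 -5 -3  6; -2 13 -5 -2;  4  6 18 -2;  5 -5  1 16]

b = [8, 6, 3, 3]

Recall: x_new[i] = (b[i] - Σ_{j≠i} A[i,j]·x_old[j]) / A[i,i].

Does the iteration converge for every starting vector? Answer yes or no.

Write A = D+L+U with D = diag(10, 13, 18, 16).
T_J = -D⁻¹(L+U): T[2,1] = -(6)/(18) = -0.3333; T[2,2] = 0.
  T[0,:] = [+0.0000, +0.5000, +0.3000, -0.6000]
  T[1,:] = [+0.1538, +0.0000, +0.3846, +0.1538]
  T[2,:] = [-0.2222, -0.3333, +0.0000, +0.1111]
  T[3,:] = [-0.3125, +0.3125, -0.0625, +0.0000]
|roots of det(T-λI)|: 0.6305, 0.4351, 0.4351, 0.3576.
spectral radius ρ = 0.6305; 0.6305 < 1, so it converges for any x₀.

yes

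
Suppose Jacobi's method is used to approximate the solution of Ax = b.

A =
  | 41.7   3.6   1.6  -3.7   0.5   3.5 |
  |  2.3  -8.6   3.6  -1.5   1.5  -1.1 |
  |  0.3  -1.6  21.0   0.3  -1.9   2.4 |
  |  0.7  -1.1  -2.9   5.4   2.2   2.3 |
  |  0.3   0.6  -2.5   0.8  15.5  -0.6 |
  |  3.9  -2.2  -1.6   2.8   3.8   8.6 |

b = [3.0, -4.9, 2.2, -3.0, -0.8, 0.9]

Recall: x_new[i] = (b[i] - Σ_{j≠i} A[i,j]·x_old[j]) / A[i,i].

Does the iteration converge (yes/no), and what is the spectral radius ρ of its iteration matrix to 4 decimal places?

yes, ρ = 0.4494

A = D + L + U where D = diag(41.7, -8.6, 21, 5.4, 15.5, 8.6).
Jacobi: T = -D⁻¹(L+U), T[2,4] = -(-1.9)/(21) = +0.0905; T[2,2] = 0.
  T[0,:] = [+0.0000  -0.0863  -0.0384  +0.0887  -0.0120  -0.0839]
  T[1,:] = [+0.2674  +0.0000  +0.4186  -0.1744  +0.1744  -0.1279]
  T[2,:] = [-0.0143  +0.0762  +0.0000  -0.0143  +0.0905  -0.1143]
  T[3,:] = [-0.1296  +0.2037  +0.5370  +0.0000  -0.4074  -0.4259]
  T[4,:] = [-0.0194  -0.0387  +0.1613  -0.0516  +0.0000  +0.0387]
  T[5,:] = [-0.4535  +0.2558  +0.1860  -0.3256  -0.4419  +0.0000]
eigenvalue magnitudes: 0.4494, 0.2701, 0.2701, 0.2633, 0.2633, 0.1035.
spectral radius ρ = 0.4494; 0.4494 < 1, so it converges for any x₀.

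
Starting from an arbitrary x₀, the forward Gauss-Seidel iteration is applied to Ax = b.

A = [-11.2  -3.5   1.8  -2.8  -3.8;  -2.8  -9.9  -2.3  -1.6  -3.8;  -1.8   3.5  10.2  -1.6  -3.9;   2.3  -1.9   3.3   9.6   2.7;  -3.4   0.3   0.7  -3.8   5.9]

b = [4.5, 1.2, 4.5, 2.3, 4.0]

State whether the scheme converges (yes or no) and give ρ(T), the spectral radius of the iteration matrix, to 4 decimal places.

yes, ρ = 0.5923

Diagonal D = diag(-11.2, -9.9, 10.2, 9.6, 5.9); L, U strict lower/upper.
T_GS = -(D+L)⁻¹U: row 0 first, T[0,2] = -(1.8)/(-11.2) = +0.1607; later rows by forward substitution.
  T[0,:] = [+0.0000  -0.3125  +0.1607  -0.2500  -0.3393]
  T[1,:] = [+0.0000  +0.0884  -0.2778  -0.0909  -0.2879]
  T[2,:] = [+0.0000  -0.0855  +0.1237  +0.1439  +0.4213]
  T[3,:] = [+0.0000  +0.1217  -0.1360  -0.0076  -0.4017]
  T[4,:] = [+0.0000  -0.0960  +0.0045  -0.1614  -0.4896]
eigenvalue magnitudes: 0.5923, 0.2352, 0.1566, 0.0846, 0.0000.
ρ = 0.5923; 0.5923 < 1 ⇒ converges.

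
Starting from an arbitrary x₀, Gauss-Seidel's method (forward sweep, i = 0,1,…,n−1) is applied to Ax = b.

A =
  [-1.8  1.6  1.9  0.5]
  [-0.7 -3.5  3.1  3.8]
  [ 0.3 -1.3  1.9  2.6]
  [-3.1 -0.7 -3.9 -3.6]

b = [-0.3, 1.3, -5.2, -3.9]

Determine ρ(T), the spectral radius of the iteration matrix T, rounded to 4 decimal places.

Split A = D + L + U, D = diag(-1.8, -3.5, 1.9, -3.6).
T_GS = -(D+L)⁻¹U: row 0 first, T[0,3] = -(0.5)/(-1.8) = +0.2778; later rows by forward substitution.
  T[0,:] = [+0.0000 +0.8889 +1.0556 +0.2778]
  T[1,:] = [+0.0000 -0.1778 +0.6746 +1.0302]
  T[2,:] = [+0.0000 -0.2620 +0.2949 -0.7074]
  T[3,:] = [+0.0000 -0.4470 -1.3596 +0.3269]
moduli |λ_i(T)| = 1.2775, 0.8522, 0.8522, 0.0000.
ρ = 1.2775; 1.2775 > 1: divergent.

1.2775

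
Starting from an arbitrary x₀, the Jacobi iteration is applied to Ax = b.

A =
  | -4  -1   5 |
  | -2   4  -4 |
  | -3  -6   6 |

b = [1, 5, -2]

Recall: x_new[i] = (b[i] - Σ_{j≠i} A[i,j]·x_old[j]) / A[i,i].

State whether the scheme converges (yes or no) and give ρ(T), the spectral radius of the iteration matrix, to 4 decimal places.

no, ρ = 1.3660

Let D = diag(-4, 4, 6); L, U the strict triangles.
T_J = -D⁻¹(L+U): T[0,2] = -(5)/(-4) = +1.2500; T[0,0] = 0.
  T[0,:] = [+0.0000  -0.2500  +1.2500]
  T[1,:] = [+0.5000  +0.0000  +1.0000]
  T[2,:] = [+0.5000  +1.0000  +0.0000]
|eigenvalues of T|: 1.3660, 1.0000, 0.3660.
ρ = 1.3660; 1.3660 > 1 ⇒ diverges.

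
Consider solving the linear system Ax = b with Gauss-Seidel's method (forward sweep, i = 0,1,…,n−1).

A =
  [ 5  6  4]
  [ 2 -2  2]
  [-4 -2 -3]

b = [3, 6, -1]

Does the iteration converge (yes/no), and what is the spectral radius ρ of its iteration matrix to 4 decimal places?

no, ρ = 1.4053

Write A = D+L+U with D = diag(5, -2, -3).
GS T = -(D+L)⁻¹U: row 0 first, T[0,2] = -(4)/(5) = -0.8000; later rows by forward substitution.
  T[0,:] = [+0.0000, -1.2000, -0.8000]
  T[1,:] = [+0.0000, -1.2000, +0.2000]
  T[2,:] = [+0.0000, +2.4000, +0.9333]
eigenvalue magnitudes: 1.4053, 1.1386, 0.0000.
spectral radius ρ = 1.4053; 1.4053 > 1 ⇒ diverges.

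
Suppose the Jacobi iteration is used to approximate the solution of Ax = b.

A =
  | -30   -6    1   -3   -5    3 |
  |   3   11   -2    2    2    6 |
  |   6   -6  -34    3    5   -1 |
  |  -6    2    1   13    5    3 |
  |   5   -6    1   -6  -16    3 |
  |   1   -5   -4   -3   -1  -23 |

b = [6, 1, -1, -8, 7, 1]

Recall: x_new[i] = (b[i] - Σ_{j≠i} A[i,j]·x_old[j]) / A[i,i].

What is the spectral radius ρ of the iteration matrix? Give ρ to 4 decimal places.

0.5635

Write A = D+L+U with D = diag(-30, 11, -34, 13, -16, -23).
Jacobi: T = -D⁻¹(L+U), T[5,3] = -(-3)/(-23) = -0.1304; T[5,5] = 0.
  T[0,:] = [+0.0000 -0.2000 +0.0333 -0.1000 -0.1667 +0.1000]
  T[1,:] = [-0.2727 +0.0000 +0.1818 -0.1818 -0.1818 -0.5455]
  T[2,:] = [+0.1765 -0.1765 +0.0000 +0.0882 +0.1471 -0.0294]
  T[3,:] = [+0.4615 -0.1538 -0.0769 +0.0000 -0.3846 -0.2308]
  T[4,:] = [+0.3125 -0.3750 +0.0625 -0.3750 +0.0000 +0.1875]
  T[5,:] = [+0.0435 -0.2174 -0.1739 -0.1304 -0.0435 +0.0000]
moduli |λ_i(T)| = 0.5635, 0.4508, 0.3594, 0.3594, 0.2851, 0.2851.
ρ(T) = max|λ| = 0.5635; 0.5635 < 1: convergent.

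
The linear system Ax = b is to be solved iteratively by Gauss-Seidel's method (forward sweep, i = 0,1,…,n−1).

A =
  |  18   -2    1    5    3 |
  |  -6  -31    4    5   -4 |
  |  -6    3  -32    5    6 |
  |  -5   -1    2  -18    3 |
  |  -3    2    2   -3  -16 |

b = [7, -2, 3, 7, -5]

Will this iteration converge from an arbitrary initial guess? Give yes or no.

yes

A = D + L + U where D = diag(18, -31, -32, -18, -16).
T_GS = -(D+L)⁻¹U: row 0 first, T[0,3] = -(5)/(18) = -0.2778; later rows by forward substitution.
  T[0,:] = [+0.0000, +0.1111, -0.0556, -0.2778, -0.1667]
  T[1,:] = [+0.0000, -0.0215, +0.1398, +0.2151, -0.0968]
  T[2,:] = [+0.0000, -0.0228, +0.0235, +0.2285, +0.2097]
  T[3,:] = [+0.0000, -0.0322, +0.0103, +0.0906, +0.2416]
  T[4,:] = [+0.0000, -0.0203, +0.0289, +0.0905, +0.0001]
|roots of det(T-λI)|: 0.1799, 0.1165, 0.0742, 0.0450, 0.0000.
ρ(T) = max|λ| = 0.1799; 0.1799 < 1, so it converges for any x₀.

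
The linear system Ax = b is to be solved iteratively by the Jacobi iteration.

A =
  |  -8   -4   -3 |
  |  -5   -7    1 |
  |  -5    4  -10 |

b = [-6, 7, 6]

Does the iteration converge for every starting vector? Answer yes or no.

yes

Split A = D + L + U, D = diag(-8, -7, -10).
Jacobi T = -D⁻¹(L+U): T[1,0] = -(-5)/(-7) = -0.7143; T[1,1] = 0.
  T[0,:] = [+0.0000 -0.5000 -0.3750]
  T[1,:] = [-0.7143 +0.0000 +0.1429]
  T[2,:] = [-0.5000 +0.4000 +0.0000]
|eigenvalues of T|: 0.8747, 0.6046, 0.2702.
ρ = 0.8747; 0.8747 < 1: convergent.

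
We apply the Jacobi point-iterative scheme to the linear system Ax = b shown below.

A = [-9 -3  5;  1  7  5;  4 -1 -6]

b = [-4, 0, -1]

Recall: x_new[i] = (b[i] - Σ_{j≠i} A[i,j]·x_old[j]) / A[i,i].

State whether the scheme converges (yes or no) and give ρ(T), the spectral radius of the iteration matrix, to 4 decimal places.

Split A = D + L + U, D = diag(-9, 7, -6).
T_J = -D⁻¹(L+U): T[2,0] = -(4)/(-6) = +0.6667; T[2,2] = 0.
  T[0,:] = [+0.0000, -0.3333, +0.5556]
  T[1,:] = [-0.1429, +0.0000, -0.7143]
  T[2,:] = [+0.6667, -0.1667, +0.0000]
eigenvalue magnitudes: 0.8587, 0.4475, 0.4475.
ρ = 0.8587; 0.8587 < 1 ⇒ converges.

yes, ρ = 0.8587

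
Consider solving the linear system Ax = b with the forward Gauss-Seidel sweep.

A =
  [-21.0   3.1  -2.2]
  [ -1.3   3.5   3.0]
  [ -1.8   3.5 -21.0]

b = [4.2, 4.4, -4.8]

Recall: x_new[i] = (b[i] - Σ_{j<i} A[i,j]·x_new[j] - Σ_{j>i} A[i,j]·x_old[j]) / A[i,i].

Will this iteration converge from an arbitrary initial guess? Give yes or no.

yes

Diagonal D = diag(-21, 3.5, -21); L, U strict lower/upper.
GS T = -(D+L)⁻¹U: row 0 first, T[0,2] = -(-2.2)/(-21) = -0.1048; later rows by forward substitution.
  T[0,:] = [+0.0000, +0.1476, -0.1048]
  T[1,:] = [+0.0000, +0.0548, -0.8961]
  T[2,:] = [+0.0000, -0.0035, -0.1404]
|λ(T)| sorted: 0.1553, 0.0698, 0.0000.
ρ(T) = max|λ| = 0.1553; 0.1553 < 1 ⇒ converges.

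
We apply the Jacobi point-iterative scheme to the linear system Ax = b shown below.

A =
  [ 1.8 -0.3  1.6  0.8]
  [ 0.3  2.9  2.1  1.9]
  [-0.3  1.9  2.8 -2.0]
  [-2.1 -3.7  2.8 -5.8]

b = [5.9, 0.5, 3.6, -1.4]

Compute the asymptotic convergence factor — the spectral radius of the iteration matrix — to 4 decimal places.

1.3562

Write A = D+L+U with D = diag(1.8, 2.9, 2.8, -5.8).
Jacobi T = -D⁻¹(L+U): T[1,0] = -(0.3)/(2.9) = -0.1034; T[1,1] = 0.
  T[0,:] = [+0.0000 +0.1667 -0.8889 -0.4444]
  T[1,:] = [-0.1034 +0.0000 -0.7241 -0.6552]
  T[2,:] = [+0.1071 -0.6786 +0.0000 +0.7143]
  T[3,:] = [-0.3621 -0.6379 +0.4828 +0.0000]
|λ(T)| sorted: 1.3562, 0.6398, 0.6398, 0.1015.
spectral radius ρ = 1.3562; 1.3562 > 1: divergent.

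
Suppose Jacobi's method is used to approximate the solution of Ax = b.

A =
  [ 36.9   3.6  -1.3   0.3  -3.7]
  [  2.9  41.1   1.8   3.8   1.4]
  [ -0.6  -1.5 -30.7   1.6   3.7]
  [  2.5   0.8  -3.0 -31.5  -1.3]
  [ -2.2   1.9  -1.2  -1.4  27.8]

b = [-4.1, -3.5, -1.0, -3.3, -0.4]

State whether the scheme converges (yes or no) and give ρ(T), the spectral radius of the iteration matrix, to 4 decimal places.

Write A = D+L+U with D = diag(36.9, 41.1, -30.7, -31.5, 27.8).
Jacobi: T = -D⁻¹(L+U), T[4,0] = -(-2.2)/(27.8) = +0.0791; T[4,4] = 0.
  T[0,:] = [+0.0000 -0.0976 +0.0352 -0.0081 +0.1003]
  T[1,:] = [-0.0706 +0.0000 -0.0438 -0.0925 -0.0341]
  T[2,:] = [-0.0195 -0.0489 +0.0000 +0.0521 +0.1205]
  T[3,:] = [+0.0794 +0.0254 -0.0952 +0.0000 -0.0413]
  T[4,:] = [+0.0791 -0.0683 +0.0432 +0.0504 +0.0000]
|eigenvalues of T|: 0.1694, 0.1094, 0.0872, 0.0872, 0.0421.
ρ = 0.1694; 0.1694 < 1, so it converges for any x₀.

yes, ρ = 0.1694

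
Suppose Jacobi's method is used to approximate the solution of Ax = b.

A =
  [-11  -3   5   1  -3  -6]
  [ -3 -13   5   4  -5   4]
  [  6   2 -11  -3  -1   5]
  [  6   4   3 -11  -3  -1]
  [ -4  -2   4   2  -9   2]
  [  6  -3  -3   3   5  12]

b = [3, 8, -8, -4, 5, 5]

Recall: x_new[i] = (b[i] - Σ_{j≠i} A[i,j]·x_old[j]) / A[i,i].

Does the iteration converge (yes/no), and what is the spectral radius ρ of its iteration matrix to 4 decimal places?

Split A = D + L + U, D = diag(-11, -13, -11, -11, -9, 12).
T_J = -D⁻¹(L+U): T[1,0] = -(-3)/(-13) = -0.2308; T[1,1] = 0.
  T[0,:] = [+0.0000 -0.2727 +0.4545 +0.0909 -0.2727 -0.5455]
  T[1,:] = [-0.2308 +0.0000 +0.3846 +0.3077 -0.3846 +0.3077]
  T[2,:] = [+0.5455 +0.1818 +0.0000 -0.2727 -0.0909 +0.4545]
  T[3,:] = [+0.5455 +0.3636 +0.2727 +0.0000 -0.2727 -0.0909]
  T[4,:] = [-0.4444 -0.2222 +0.4444 +0.2222 +0.0000 +0.2222]
  T[5,:] = [-0.5000 +0.2500 +0.2500 -0.2500 -0.4167 +0.0000]
|eigenvalues of T|: 1.1523, 0.6367, 0.4866, 0.4866, 0.4510, 0.4390.
ρ = 1.1523; 1.1523 > 1 ⇒ diverges.

no, ρ = 1.1523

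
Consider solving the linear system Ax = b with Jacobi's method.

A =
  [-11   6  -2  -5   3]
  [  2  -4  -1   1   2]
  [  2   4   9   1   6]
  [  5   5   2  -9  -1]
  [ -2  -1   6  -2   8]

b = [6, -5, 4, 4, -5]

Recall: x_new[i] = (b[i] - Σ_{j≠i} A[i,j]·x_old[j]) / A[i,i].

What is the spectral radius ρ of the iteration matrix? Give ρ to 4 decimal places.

A = D + L + U where D = diag(-11, -4, 9, -9, 8).
T_J = -D⁻¹(L+U): T[4,1] = -(-1)/(8) = +0.1250; T[4,4] = 0.
  T[0,:] = [+0.0000  +0.5455  -0.1818  -0.4545  +0.2727]
  T[1,:] = [+0.5000  +0.0000  -0.2500  +0.2500  +0.5000]
  T[2,:] = [-0.2222  -0.4444  +0.0000  -0.1111  -0.6667]
  T[3,:] = [+0.5556  +0.5556  +0.2222  +0.0000  -0.1111]
  T[4,:] = [+0.2500  +0.1250  -0.7500  +0.2500  +0.0000]
|eigenvalues of T|: 1.2156, 0.6378, 0.6378, 0.4599, 0.4599.
spectral radius ρ = 1.2156; 1.2156 > 1, so it fails to converge.

1.2156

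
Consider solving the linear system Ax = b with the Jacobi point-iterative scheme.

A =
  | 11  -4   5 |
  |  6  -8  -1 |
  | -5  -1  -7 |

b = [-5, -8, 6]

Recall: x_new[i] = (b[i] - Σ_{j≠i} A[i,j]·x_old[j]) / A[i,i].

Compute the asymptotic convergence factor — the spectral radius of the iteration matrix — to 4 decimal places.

A = D + L + U where D = diag(11, -8, -7).
Jacobi: T = -D⁻¹(L+U), T[1,2] = -(-1)/(-8) = -0.1250; T[1,1] = 0.
  T[0,:] = [+0.0000, +0.3636, -0.4545]
  T[1,:] = [+0.7500, +0.0000, -0.1250]
  T[2,:] = [-0.7143, -0.1429, +0.0000]
|eigenvalues of T|: 0.8435, 0.7075, 0.1360.
ρ(T) = max|λ| = 0.8435; 0.8435 < 1: convergent.

0.8435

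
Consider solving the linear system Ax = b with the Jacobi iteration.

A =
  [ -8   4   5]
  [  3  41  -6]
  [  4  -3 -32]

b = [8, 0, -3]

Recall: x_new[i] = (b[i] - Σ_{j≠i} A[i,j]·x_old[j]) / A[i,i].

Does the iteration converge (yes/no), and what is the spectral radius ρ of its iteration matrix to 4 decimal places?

yes, ρ = 0.2764

Let D = diag(-8, 41, -32); L, U the strict triangles.
Jacobi T = -D⁻¹(L+U): T[2,0] = -(4)/(-32) = +0.1250; T[2,2] = 0.
  T[0,:] = [+0.0000, +0.5000, +0.6250]
  T[1,:] = [-0.0732, +0.0000, +0.1463]
  T[2,:] = [+0.1250, -0.0938, +0.0000]
moduli |λ_i(T)| = 0.2764, 0.2204, 0.2204.
ρ(T) = max|λ| = 0.2764; 0.2764 < 1: convergent.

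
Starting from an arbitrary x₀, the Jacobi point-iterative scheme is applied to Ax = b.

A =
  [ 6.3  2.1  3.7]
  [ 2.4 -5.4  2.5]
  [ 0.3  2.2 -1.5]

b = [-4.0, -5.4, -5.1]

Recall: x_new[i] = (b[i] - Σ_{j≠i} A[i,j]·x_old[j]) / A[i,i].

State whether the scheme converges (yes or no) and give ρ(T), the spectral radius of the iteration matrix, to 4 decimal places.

Write A = D+L+U with D = diag(6.3, -5.4, -1.5).
Jacobi: T = -D⁻¹(L+U), T[1,2] = -(2.5)/(-5.4) = +0.4630; T[1,1] = 0.
  T[0,:] = [+0.0000  -0.3333  -0.5873]
  T[1,:] = [+0.4444  +0.0000  +0.4630]
  T[2,:] = [+0.2000  +1.4667  +0.0000]
|roots of det(T-λI)|: 0.9272, 0.6680, 0.6680.
ρ = 0.9272; 0.9272 < 1, so it converges for any x₀.

yes, ρ = 0.9272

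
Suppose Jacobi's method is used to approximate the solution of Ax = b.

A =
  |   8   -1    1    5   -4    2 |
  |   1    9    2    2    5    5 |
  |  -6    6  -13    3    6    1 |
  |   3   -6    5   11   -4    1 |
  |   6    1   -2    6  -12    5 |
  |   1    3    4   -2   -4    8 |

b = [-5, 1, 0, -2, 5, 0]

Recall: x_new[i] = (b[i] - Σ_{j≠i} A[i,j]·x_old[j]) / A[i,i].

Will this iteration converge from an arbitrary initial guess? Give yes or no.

no

Diagonal D = diag(8, 9, -13, 11, -12, 8); L, U strict lower/upper.
Jacobi T = -D⁻¹(L+U): T[3,2] = -(5)/(11) = -0.4545; T[3,3] = 0.
  T[0,:] = [+0.0000 +0.1250 -0.1250 -0.6250 +0.5000 -0.2500]
  T[1,:] = [-0.1111 +0.0000 -0.2222 -0.2222 -0.5556 -0.5556]
  T[2,:] = [-0.4615 +0.4615 +0.0000 +0.2308 +0.4615 +0.0769]
  T[3,:] = [-0.2727 +0.5455 -0.4545 +0.0000 +0.3636 -0.0909]
  T[4,:] = [+0.5000 +0.0833 -0.1667 +0.5000 +0.0000 +0.4167]
  T[5,:] = [-0.1250 -0.3750 -0.5000 +0.2500 +0.5000 +0.0000]
|eigenvalues of T|: 1.1265, 0.7316, 0.7316, 0.7095, 0.3493, 0.2344.
ρ = 1.1265; 1.1265 > 1: divergent.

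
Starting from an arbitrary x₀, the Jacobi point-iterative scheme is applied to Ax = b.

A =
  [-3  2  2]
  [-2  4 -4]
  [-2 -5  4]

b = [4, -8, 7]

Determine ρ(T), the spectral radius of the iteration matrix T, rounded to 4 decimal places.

Diagonal D = diag(-3, 4, 4); L, U strict lower/upper.
Jacobi: T = -D⁻¹(L+U), T[0,2] = -(2)/(-3) = +0.6667; T[0,0] = 0.
  T[0,:] = [+0.0000  +0.6667  +0.6667]
  T[1,:] = [+0.5000  +0.0000  +1.0000]
  T[2,:] = [+0.5000  +1.2500  +0.0000]
|eigenvalues of T|: 1.5494, 1.1155, 0.4339.
ρ(T) = max|λ| = 1.5494; 1.5494 > 1 ⇒ diverges.

1.5494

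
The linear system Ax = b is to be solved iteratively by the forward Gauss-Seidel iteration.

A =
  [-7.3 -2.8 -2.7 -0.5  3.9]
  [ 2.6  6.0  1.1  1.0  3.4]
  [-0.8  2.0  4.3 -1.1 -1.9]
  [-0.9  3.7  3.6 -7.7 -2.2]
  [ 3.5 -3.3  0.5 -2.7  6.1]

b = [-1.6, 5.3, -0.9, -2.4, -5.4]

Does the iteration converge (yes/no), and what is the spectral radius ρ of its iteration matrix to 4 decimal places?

yes, ρ = 0.9072

A = D + L + U where D = diag(-7.3, 6, 4.3, -7.7, 6.1).
Gauss-Seidel: T = -(D+L)⁻¹U, row 0 first, T[0,2] = -(-2.7)/(-7.3) = -0.3699; later rows by forward substitution.
  T[0,:] = [+0.0000  -0.3836  -0.3699  -0.0685  +0.5342]
  T[1,:] = [+0.0000  +0.1662  -0.0231  -0.1370  -0.7982]
  T[2,:] = [+0.0000  -0.1487  -0.0581  +0.3068  +0.9125]
  T[3,:] = [+0.0000  +0.0552  +0.0050  +0.0856  -0.3051]
  T[4,:] = [+0.0000  +0.3466  +0.2067  -0.0221  -0.9482]
moduli |λ_i(T)| = 0.9072, 0.1817, 0.1817, 0.0984, 0.0000.
ρ(T) = max|λ| = 0.9072; 0.9072 < 1: convergent.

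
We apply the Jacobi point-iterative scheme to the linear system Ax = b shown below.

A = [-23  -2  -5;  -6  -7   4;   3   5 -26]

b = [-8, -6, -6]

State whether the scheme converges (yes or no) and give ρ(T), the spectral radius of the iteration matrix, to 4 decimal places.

Let D = diag(-23, -7, -26); L, U the strict triangles.
Jacobi: T = -D⁻¹(L+U), T[1,0] = -(-6)/(-7) = -0.8571; T[1,1] = 0.
  T[0,:] = [+0.0000 -0.0870 -0.2174]
  T[1,:] = [-0.8571 +0.0000 +0.5714]
  T[2,:] = [+0.1154 +0.1923 +0.0000]
|eigenvalues of T|: 0.4723, 0.2524, 0.2524.
spectral radius ρ = 0.4723; 0.4723 < 1: convergent.

yes, ρ = 0.4723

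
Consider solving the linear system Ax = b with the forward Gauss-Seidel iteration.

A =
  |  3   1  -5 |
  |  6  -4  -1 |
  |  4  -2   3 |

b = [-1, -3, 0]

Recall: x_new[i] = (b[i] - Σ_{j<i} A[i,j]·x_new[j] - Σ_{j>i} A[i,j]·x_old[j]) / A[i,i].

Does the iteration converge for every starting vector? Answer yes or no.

A = D + L + U where D = diag(3, -4, 3).
T_GS = -(D+L)⁻¹U: row 0 first, T[0,1] = -(1)/(3) = -0.3333; later rows by forward substitution.
  T[0,:] = [+0.0000 -0.3333 +1.6667]
  T[1,:] = [+0.0000 -0.5000 +2.2500]
  T[2,:] = [+0.0000 +0.1111 -0.7222]
|roots of det(T-λI)|: 1.1233, 0.0989, 0.0000.
ρ(T) = max|λ| = 1.1233; 1.1233 > 1: divergent.

no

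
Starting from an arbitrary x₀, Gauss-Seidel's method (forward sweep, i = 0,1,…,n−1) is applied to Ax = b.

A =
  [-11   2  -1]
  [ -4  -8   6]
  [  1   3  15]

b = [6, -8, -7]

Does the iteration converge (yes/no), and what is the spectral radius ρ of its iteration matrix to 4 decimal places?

Split A = D + L + U, D = diag(-11, -8, 15).
Gauss-Seidel: T = -(D+L)⁻¹U, row 0 first, T[0,1] = -(2)/(-11) = +0.1818; later rows by forward substitution.
  T[0,:] = [+0.0000  +0.1818  -0.0909]
  T[1,:] = [+0.0000  -0.0909  +0.7955]
  T[2,:] = [+0.0000  +0.0061  -0.1530]
|roots of det(T-λI)|: 0.1980, 0.0459, 0.0000.
ρ(T) = max|λ| = 0.1980; 0.1980 < 1: convergent.

yes, ρ = 0.1980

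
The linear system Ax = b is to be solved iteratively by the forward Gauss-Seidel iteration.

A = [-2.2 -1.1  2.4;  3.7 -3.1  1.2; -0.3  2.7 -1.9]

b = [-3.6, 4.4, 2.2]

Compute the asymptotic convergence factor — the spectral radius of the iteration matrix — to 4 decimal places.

Write A = D+L+U with D = diag(-2.2, -3.1, -1.9).
Gauss-Seidel: T = -(D+L)⁻¹U, row 0 first, T[0,2] = -(2.4)/(-2.2) = +1.0909; later rows by forward substitution.
  T[0,:] = [+0.0000, -0.5000, +1.0909]
  T[1,:] = [+0.0000, -0.5968, +1.6891]
  T[2,:] = [+0.0000, -0.7691, +2.2281]
eigenvalue magnitudes: 1.6499, 0.0185, 0.0000.
ρ(T) = max|λ| = 1.6499; 1.6499 > 1: divergent.

1.6499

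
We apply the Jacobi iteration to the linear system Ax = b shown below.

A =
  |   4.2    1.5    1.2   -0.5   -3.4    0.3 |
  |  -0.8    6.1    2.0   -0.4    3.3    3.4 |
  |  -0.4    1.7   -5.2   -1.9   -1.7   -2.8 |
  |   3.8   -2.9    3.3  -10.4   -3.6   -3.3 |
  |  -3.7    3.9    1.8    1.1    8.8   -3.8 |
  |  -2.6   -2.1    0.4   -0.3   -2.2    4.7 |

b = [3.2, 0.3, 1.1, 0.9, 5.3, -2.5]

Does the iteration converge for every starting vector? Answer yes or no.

A = D + L + U where D = diag(4.2, 6.1, -5.2, -10.4, 8.8, 4.7).
Jacobi: T = -D⁻¹(L+U), T[0,5] = -(0.3)/(4.2) = -0.0714; T[0,0] = 0.
  T[0,:] = [+0.0000 -0.3571 -0.2857 +0.1190 +0.8095 -0.0714]
  T[1,:] = [+0.1311 +0.0000 -0.3279 +0.0656 -0.5410 -0.5574]
  T[2,:] = [-0.0769 +0.3269 +0.0000 -0.3654 -0.3269 -0.5385]
  T[3,:] = [+0.3654 -0.2788 +0.3173 +0.0000 -0.3462 -0.3173]
  T[4,:] = [+0.4205 -0.4432 -0.2045 -0.1250 +0.0000 +0.4318]
  T[5,:] = [+0.5532 +0.4468 -0.0851 +0.0638 +0.4681 +0.0000]
|λ(T)| sorted: 1.1429, 0.8532, 0.7381, 0.7381, 0.4768, 0.4768.
spectral radius ρ = 1.1429; 1.1429 > 1 ⇒ diverges.

no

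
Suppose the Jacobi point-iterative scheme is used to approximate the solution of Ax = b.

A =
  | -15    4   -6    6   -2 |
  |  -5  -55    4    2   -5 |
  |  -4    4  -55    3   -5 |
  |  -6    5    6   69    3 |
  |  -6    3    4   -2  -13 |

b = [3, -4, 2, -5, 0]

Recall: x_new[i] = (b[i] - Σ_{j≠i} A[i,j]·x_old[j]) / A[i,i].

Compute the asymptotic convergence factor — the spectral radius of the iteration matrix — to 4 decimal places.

Split A = D + L + U, D = diag(-15, -55, -55, 69, -13).
T_J = -D⁻¹(L+U): T[3,4] = -(3)/(69) = -0.0435; T[3,3] = 0.
  T[0,:] = [+0.0000  +0.2667  -0.4000  +0.4000  -0.1333]
  T[1,:] = [-0.0909  +0.0000  +0.0727  +0.0364  -0.0909]
  T[2,:] = [-0.0727  +0.0727  +0.0000  +0.0545  -0.0909]
  T[3,:] = [+0.0870  -0.0725  -0.0870  +0.0000  -0.0435]
  T[4,:] = [-0.4615  +0.2308  +0.3077  -0.1538  +0.0000]
eigenvalue magnitudes: 0.2618, 0.2007, 0.2007, 0.1213, 0.0546.
ρ = 0.2618; 0.2618 < 1, so it converges for any x₀.

0.2618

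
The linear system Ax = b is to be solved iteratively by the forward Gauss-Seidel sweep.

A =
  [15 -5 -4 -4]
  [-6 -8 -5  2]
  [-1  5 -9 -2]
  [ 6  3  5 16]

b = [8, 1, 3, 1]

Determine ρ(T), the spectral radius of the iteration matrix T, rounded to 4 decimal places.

0.7367

Write A = D+L+U with D = diag(15, -8, -9, 16).
GS T = -(D+L)⁻¹U: row 0 first, T[0,2] = -(-4)/(15) = +0.2667; later rows by forward substitution.
  T[0,:] = [+0.0000, +0.3333, +0.2667, +0.2667]
  T[1,:] = [+0.0000, -0.2500, -0.8250, +0.0500]
  T[2,:] = [+0.0000, -0.1759, -0.4880, -0.2241]
  T[3,:] = [+0.0000, -0.0231, +0.2072, -0.0394]
|λ(T)| sorted: 0.7367, 0.1535, 0.1535, 0.0000.
spectral radius ρ = 0.7367; 0.7367 < 1: convergent.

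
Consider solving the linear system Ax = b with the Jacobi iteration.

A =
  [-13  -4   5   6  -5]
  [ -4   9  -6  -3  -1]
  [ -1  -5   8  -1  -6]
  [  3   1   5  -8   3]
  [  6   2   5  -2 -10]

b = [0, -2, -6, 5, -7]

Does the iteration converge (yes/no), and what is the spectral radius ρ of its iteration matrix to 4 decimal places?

no, ρ = 1.1707

Let D = diag(-13, 9, 8, -8, -10); L, U the strict triangles.
Jacobi T = -D⁻¹(L+U): T[0,3] = -(6)/(-13) = +0.4615; T[0,0] = 0.
  T[0,:] = [+0.0000, -0.3077, +0.3846, +0.4615, -0.3846]
  T[1,:] = [+0.4444, +0.0000, +0.6667, +0.3333, +0.1111]
  T[2,:] = [+0.1250, +0.6250, +0.0000, +0.1250, +0.7500]
  T[3,:] = [+0.3750, +0.1250, +0.6250, +0.0000, +0.3750]
  T[4,:] = [+0.6000, +0.2000, +0.5000, -0.2000, +0.0000]
|roots of det(T-λI)|: 1.1707, 0.5224, 0.5136, 0.5136, 0.1022.
ρ = 1.1707; 1.1707 > 1, so it fails to converge.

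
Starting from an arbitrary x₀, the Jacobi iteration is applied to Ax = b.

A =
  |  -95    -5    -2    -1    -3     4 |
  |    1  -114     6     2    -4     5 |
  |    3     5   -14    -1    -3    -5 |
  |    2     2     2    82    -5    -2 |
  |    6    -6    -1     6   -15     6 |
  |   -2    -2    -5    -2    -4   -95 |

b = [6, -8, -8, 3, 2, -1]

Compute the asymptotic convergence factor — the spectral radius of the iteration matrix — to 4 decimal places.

0.3186

Diagonal D = diag(-95, -114, -14, 82, -15, -95); L, U strict lower/upper.
Jacobi: T = -D⁻¹(L+U), T[2,4] = -(-3)/(-14) = -0.2143; T[2,2] = 0.
  T[0,:] = [+0.0000, -0.0526, -0.0211, -0.0105, -0.0316, +0.0421]
  T[1,:] = [+0.0088, +0.0000, +0.0526, +0.0175, -0.0351, +0.0439]
  T[2,:] = [+0.2143, +0.3571, +0.0000, -0.0714, -0.2143, -0.3571]
  T[3,:] = [-0.0244, -0.0244, -0.0244, +0.0000, +0.0610, +0.0244]
  T[4,:] = [+0.4000, -0.4000, -0.0667, +0.4000, +0.0000, +0.4000]
  T[5,:] = [-0.0211, -0.0211, -0.0526, -0.0211, -0.0421, +0.0000]
|eigenvalues of T|: 0.3186, 0.1648, 0.1648, 0.0730, 0.0730, 0.0168.
ρ = 0.3186; 0.3186 < 1: convergent.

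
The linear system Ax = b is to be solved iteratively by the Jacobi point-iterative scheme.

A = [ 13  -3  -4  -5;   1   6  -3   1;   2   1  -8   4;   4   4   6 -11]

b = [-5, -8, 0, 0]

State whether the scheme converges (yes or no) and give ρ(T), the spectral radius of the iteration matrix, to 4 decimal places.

yes, ρ = 0.8334

Diagonal D = diag(13, 6, -8, -11); L, U strict lower/upper.
Jacobi T = -D⁻¹(L+U): T[0,1] = -(-3)/(13) = +0.2308; T[0,0] = 0.
  T[0,:] = [+0.0000  +0.2308  +0.3077  +0.3846]
  T[1,:] = [-0.1667  +0.0000  +0.5000  -0.1667]
  T[2,:] = [+0.2500  +0.1250  +0.0000  +0.5000]
  T[3,:] = [+0.3636  +0.3636  +0.5455  +0.0000]
|eigenvalues of T|: 0.8334, 0.4164, 0.2608, 0.2608.
spectral radius ρ = 0.8334; 0.8334 < 1, so it converges for any x₀.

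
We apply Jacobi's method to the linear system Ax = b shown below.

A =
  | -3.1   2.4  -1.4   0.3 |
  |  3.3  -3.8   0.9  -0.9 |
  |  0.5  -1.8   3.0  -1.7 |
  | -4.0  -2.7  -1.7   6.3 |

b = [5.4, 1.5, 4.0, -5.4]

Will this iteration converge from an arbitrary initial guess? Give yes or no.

Write A = D+L+U with D = diag(-3.1, -3.8, 3, 6.3).
T_J = -D⁻¹(L+U): T[2,3] = -(-1.7)/(3) = +0.5667; T[2,2] = 0.
  T[0,:] = [+0.0000 +0.7742 -0.4516 +0.0968]
  T[1,:] = [+0.8684 +0.0000 +0.2368 -0.2368]
  T[2,:] = [-0.1667 +0.6000 +0.0000 +0.5667]
  T[3,:] = [+0.6349 +0.4286 +0.2698 +0.0000]
eigenvalue magnitudes: 1.1712, 0.7222, 0.7222, 0.1182.
spectral radius ρ = 1.1712; 1.1712 > 1 ⇒ diverges.

no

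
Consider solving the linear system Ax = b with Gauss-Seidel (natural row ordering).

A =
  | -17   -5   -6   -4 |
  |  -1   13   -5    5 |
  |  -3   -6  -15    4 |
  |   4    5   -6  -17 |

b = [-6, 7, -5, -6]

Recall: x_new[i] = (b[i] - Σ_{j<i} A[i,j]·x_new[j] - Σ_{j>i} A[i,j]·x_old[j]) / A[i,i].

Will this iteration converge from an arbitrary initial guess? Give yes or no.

Split A = D + L + U, D = diag(-17, 13, -15, -17).
T_GS = -(D+L)⁻¹U: row 0 first, T[0,3] = -(-4)/(-17) = -0.2353; later rows by forward substitution.
  T[0,:] = [+0.0000  -0.2941  -0.3529  -0.2353]
  T[1,:] = [+0.0000  -0.0226  +0.3575  -0.4027]
  T[2,:] = [+0.0000  +0.0679  -0.0724  +0.4748]
  T[3,:] = [+0.0000  -0.0998  +0.0476  -0.3414]
|eigenvalues of T|: 0.5550, 0.1131, 0.1131, 0.0000.
ρ = 0.5550; 0.5550 < 1, so it converges for any x₀.

yes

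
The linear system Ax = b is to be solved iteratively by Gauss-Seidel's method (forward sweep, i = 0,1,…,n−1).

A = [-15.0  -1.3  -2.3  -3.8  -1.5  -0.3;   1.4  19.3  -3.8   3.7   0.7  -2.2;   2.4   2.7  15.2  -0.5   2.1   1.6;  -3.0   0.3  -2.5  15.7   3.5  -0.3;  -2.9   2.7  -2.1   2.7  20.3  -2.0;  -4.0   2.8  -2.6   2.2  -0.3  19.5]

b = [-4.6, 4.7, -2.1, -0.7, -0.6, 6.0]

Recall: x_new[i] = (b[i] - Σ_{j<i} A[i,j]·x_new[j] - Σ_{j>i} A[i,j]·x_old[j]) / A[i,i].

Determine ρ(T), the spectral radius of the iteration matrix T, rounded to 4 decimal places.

0.1574

Write A = D+L+U with D = diag(-15, 19.3, 15.2, 15.7, 20.3, 19.5).
GS T = -(D+L)⁻¹U: row 0 first, T[0,4] = -(-1.5)/(-15) = -0.1000; later rows by forward substitution.
  T[0,:] = [+0.0000 -0.0867 -0.1533 -0.2533 -0.1000 -0.0200]
  T[1,:] = [+0.0000 +0.0063 +0.2080 -0.1733 -0.0290 +0.1154]
  T[2,:] = [+0.0000 +0.0126 -0.0127 +0.1037 -0.1172 -0.1226]
  T[3,:] = [+0.0000 -0.0147 -0.0353 -0.0286 -0.2601 -0.0064]
  T[4,:] = [+0.0000 -0.0100 -0.0462 +0.0014 +0.0120 +0.0685]
  T[5,:] = [+0.0000 -0.0155 -0.0597 -0.0100 -0.0024 -0.0352]
moduli |λ_i(T)| = 0.1574, 0.0933, 0.0933, 0.0918, 0.0201, 0.0000.
spectral radius ρ = 0.1574; 0.1574 < 1 ⇒ converges.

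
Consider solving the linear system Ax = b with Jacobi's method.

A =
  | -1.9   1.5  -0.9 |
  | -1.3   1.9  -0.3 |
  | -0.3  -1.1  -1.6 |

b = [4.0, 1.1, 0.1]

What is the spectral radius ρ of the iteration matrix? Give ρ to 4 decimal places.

0.8664

Diagonal D = diag(-1.9, 1.9, -1.6); L, U strict lower/upper.
Jacobi: T = -D⁻¹(L+U), T[1,0] = -(-1.3)/(1.9) = +0.6842; T[1,1] = 0.
  T[0,:] = [+0.0000  +0.7895  -0.4737]
  T[1,:] = [+0.6842  +0.0000  +0.1579]
  T[2,:] = [-0.1875  -0.6875  +0.0000]
moduli |λ_i(T)| = 0.8664, 0.4798, 0.4798.
spectral radius ρ = 0.8664; 0.8664 < 1, so it converges for any x₀.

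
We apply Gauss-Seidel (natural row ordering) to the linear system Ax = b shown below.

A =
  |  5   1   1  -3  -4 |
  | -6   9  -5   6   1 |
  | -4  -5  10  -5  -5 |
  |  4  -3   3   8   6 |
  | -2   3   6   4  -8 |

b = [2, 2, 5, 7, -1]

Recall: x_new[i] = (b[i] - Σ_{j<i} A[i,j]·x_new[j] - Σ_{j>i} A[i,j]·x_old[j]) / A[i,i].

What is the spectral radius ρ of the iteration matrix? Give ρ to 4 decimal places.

A = D + L + U where D = diag(5, 9, 10, 8, -8).
Gauss-Seidel: T = -(D+L)⁻¹U, row 0 first, T[0,2] = -(1)/(5) = -0.2000; later rows by forward substitution.
  T[0,:] = [+0.0000, -0.2000, -0.2000, +0.6000, +0.8000]
  T[1,:] = [+0.0000, -0.1333, +0.4222, -0.2667, +0.4222]
  T[2,:] = [+0.0000, -0.1467, +0.1311, +0.6067, +1.0311]
  T[3,:] = [+0.0000, +0.1050, +0.2092, -0.6275, -1.3783]
  T[4,:] = [+0.0000, -0.0575, +0.4113, -0.1088, +0.0425]
eigenvalue magnitudes: 1.1873, 0.3586, 0.3586, 0.0682, 0.0000.
ρ(T) = max|λ| = 1.1873; 1.1873 > 1: divergent.

1.1873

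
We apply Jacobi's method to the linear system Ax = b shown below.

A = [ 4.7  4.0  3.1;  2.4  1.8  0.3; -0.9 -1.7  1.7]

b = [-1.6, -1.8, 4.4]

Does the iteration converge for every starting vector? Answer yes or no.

no

Split A = D + L + U, D = diag(4.7, 1.8, 1.7).
Jacobi: T = -D⁻¹(L+U), T[2,1] = -(-1.7)/(1.7) = +1.0000; T[2,2] = 0.
  T[0,:] = [+0.0000, -0.8511, -0.6596]
  T[1,:] = [-1.3333, +0.0000, -0.1667]
  T[2,:] = [+0.5294, +1.0000, +0.0000]
|roots of det(T-λI)|: 1.1916, 0.8950, 0.8950.
spectral radius ρ = 1.1916; 1.1916 > 1, so it fails to converge.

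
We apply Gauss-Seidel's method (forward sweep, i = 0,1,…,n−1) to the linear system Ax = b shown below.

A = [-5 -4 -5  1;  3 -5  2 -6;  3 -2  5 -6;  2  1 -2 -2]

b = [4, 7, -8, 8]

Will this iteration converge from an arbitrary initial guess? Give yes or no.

Split A = D + L + U, D = diag(-5, -5, 5, -2).
Gauss-Seidel: T = -(D+L)⁻¹U, row 0 first, T[0,3] = -(1)/(-5) = +0.2000; later rows by forward substitution.
  T[0,:] = [+0.0000, -0.8000, -1.0000, +0.2000]
  T[1,:] = [+0.0000, -0.4800, -0.2000, -1.0800]
  T[2,:] = [+0.0000, +0.2880, +0.5200, +0.6480]
  T[3,:] = [+0.0000, -1.3280, -1.6200, -0.9880]
eigenvalue magnitudes: 1.5196, 0.5027, 0.5027, 0.0000.
ρ = 1.5196; 1.5196 > 1, so it fails to converge.

no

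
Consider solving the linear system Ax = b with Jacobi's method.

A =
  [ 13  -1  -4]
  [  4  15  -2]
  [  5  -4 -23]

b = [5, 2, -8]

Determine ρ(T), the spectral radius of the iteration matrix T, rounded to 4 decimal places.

Split A = D + L + U, D = diag(13, 15, -23).
Jacobi: T = -D⁻¹(L+U), T[1,0] = -(4)/(15) = -0.2667; T[1,1] = 0.
  T[0,:] = [+0.0000 +0.0769 +0.3077]
  T[1,:] = [-0.2667 +0.0000 +0.1333]
  T[2,:] = [+0.2174 -0.1739 +0.0000]
|λ(T)| sorted: 0.2848, 0.2407, 0.2407.
ρ(T) = max|λ| = 0.2848; 0.2848 < 1, so it converges for any x₀.

0.2848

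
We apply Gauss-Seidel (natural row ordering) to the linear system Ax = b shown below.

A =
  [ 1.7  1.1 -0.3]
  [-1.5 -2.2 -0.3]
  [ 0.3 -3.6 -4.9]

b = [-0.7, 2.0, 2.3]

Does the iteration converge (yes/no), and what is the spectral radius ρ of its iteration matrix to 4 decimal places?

yes, ρ = 0.6489

A = D + L + U where D = diag(1.7, -2.2, -4.9).
Gauss-Seidel: T = -(D+L)⁻¹U, row 0 first, T[0,2] = -(-0.3)/(1.7) = +0.1765; later rows by forward substitution.
  T[0,:] = [+0.0000, -0.6471, +0.1765]
  T[1,:] = [+0.0000, +0.4412, -0.2567]
  T[2,:] = [+0.0000, -0.3637, +0.1994]
eigenvalue magnitudes: 0.6489, 0.0083, 0.0000.
spectral radius ρ = 0.6489; 0.6489 < 1: convergent.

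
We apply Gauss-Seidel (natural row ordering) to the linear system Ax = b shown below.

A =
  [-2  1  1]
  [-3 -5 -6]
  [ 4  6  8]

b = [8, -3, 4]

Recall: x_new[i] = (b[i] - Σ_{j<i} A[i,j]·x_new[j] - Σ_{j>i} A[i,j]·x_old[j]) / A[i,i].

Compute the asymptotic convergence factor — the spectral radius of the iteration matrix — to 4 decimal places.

Split A = D + L + U, D = diag(-2, -5, 8).
Gauss-Seidel: T = -(D+L)⁻¹U, row 0 first, T[0,2] = -(1)/(-2) = +0.5000; later rows by forward substitution.
  T[0,:] = [+0.0000 +0.5000 +0.5000]
  T[1,:] = [+0.0000 -0.3000 -1.5000]
  T[2,:] = [+0.0000 -0.0250 +0.8750]
moduli |λ_i(T)| = 0.9061, 0.3311, 0.0000.
ρ = 0.9061; 0.9061 < 1: convergent.

0.9061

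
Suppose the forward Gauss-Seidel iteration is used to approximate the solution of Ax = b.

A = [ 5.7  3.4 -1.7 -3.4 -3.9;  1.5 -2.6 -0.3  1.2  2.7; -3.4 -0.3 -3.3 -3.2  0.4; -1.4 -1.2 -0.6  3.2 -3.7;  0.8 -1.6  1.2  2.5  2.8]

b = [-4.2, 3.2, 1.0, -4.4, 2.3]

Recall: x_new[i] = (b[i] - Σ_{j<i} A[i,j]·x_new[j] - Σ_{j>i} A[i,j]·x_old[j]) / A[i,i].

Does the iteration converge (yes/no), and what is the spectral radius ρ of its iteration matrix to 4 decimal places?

Let D = diag(5.7, -2.6, -3.3, 3.2, 2.8); L, U the strict triangles.
GS T = -(D+L)⁻¹U: row 0 first, T[0,4] = -(-3.9)/(5.7) = +0.6842; later rows by forward substitution.
  T[0,:] = [+0.0000 -0.5965 +0.2982 +0.5965 +0.6842]
  T[1,:] = [+0.0000 -0.3441 +0.0567 +0.8057 +1.4332]
  T[2,:] = [+0.0000 +0.6459 -0.3124 -1.6575 -0.7140]
  T[3,:] = [+0.0000 -0.2689 +0.0932 +0.2523 +1.8592]
  T[4,:] = [+0.0000 -0.0629 -0.0021 +0.7750 -0.7305]
|roots of det(T-λI)|: 1.5340, 0.6784, 0.1456, 0.1456, 0.0000.
ρ = 1.5340; 1.5340 > 1, so it fails to converge.

no, ρ = 1.5340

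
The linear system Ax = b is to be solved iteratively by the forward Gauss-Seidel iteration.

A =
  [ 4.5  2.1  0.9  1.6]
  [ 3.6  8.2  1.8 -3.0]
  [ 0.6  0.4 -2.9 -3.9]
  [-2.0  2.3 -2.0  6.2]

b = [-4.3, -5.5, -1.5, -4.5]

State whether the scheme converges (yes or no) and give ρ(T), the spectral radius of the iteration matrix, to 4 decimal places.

Let D = diag(4.5, 8.2, -2.9, 6.2); L, U the strict triangles.
GS T = -(D+L)⁻¹U: row 0 first, T[0,2] = -(0.9)/(4.5) = -0.2000; later rows by forward substitution.
  T[0,:] = [+0.0000  -0.4667  -0.2000  -0.3556]
  T[1,:] = [+0.0000  +0.2049  -0.1317  +0.5220]
  T[2,:] = [+0.0000  -0.0683  -0.0595  -1.3464]
  T[3,:] = [+0.0000  -0.2486  -0.0349  -0.7426]
|λ(T)| sorted: 0.7408, 0.2449, 0.2449, 0.0000.
spectral radius ρ = 0.7408; 0.7408 < 1 ⇒ converges.

yes, ρ = 0.7408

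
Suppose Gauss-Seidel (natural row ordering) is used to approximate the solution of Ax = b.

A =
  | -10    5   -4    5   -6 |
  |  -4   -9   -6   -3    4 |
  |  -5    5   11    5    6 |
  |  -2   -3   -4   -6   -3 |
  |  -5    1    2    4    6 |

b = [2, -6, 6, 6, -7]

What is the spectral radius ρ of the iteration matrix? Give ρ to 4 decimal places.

Write A = D+L+U with D = diag(-10, -9, 11, -6, 6).
T_GS = -(D+L)⁻¹U: row 0 first, T[0,3] = -(5)/(-10) = +0.5000; later rows by forward substitution.
  T[0,:] = [+0.0000, +0.5000, -0.4000, +0.5000, -0.6000]
  T[1,:] = [+0.0000, -0.2222, -0.4889, -0.5556, +0.7111]
  T[2,:] = [+0.0000, +0.3283, +0.0404, +0.0253, -1.1414]
  T[3,:] = [+0.0000, -0.2744, +0.3508, +0.0943, +0.1054]
  T[4,:] = [+0.0000, +0.5272, -0.4992, +0.4380, -0.3083]
|roots of det(T-λI)|: 1.2425, 0.6096, 0.4306, 0.1936, 0.0000.
ρ = 1.2425; 1.2425 > 1, so it fails to converge.

1.2425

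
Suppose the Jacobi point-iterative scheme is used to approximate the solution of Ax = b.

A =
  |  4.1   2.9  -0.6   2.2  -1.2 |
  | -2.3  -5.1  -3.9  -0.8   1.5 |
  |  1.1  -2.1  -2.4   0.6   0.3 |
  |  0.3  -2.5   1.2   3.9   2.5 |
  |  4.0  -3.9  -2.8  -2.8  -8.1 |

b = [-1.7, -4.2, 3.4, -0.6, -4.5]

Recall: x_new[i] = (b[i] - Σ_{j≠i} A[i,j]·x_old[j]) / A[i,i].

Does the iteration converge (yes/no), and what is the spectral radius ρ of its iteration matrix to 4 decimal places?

no, ρ = 1.1648

Let D = diag(4.1, -5.1, -2.4, 3.9, -8.1); L, U the strict triangles.
T_J = -D⁻¹(L+U): T[1,0] = -(-2.3)/(-5.1) = -0.4510; T[1,1] = 0.
  T[0,:] = [+0.0000 -0.7073 +0.1463 -0.5366 +0.2927]
  T[1,:] = [-0.4510 +0.0000 -0.7647 -0.1569 +0.2941]
  T[2,:] = [+0.4583 -0.8750 +0.0000 +0.2500 +0.1250]
  T[3,:] = [-0.0769 +0.6410 -0.3077 +0.0000 -0.6410]
  T[4,:] = [+0.4938 -0.4815 -0.3457 -0.3457 +0.0000]
eigenvalue magnitudes: 1.1648, 0.6714, 0.6411, 0.6411, 0.4926.
ρ = 1.1648; 1.1648 > 1: divergent.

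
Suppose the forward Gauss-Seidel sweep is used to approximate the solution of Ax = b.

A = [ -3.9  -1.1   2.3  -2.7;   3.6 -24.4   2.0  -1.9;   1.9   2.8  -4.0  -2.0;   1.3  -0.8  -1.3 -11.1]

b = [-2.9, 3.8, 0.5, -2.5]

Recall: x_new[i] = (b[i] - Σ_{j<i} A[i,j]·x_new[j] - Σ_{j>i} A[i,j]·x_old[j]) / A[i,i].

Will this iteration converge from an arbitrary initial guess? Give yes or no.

Let D = diag(-3.9, -24.4, -4, -11.1); L, U the strict triangles.
T_GS = -(D+L)⁻¹U: row 0 first, T[0,1] = -(-1.1)/(-3.9) = -0.2821; later rows by forward substitution.
  T[0,:] = [+0.0000, -0.2821, +0.5897, -0.6923]
  T[1,:] = [+0.0000, -0.0416, +0.1690, -0.1800]
  T[2,:] = [+0.0000, -0.1631, +0.3984, -0.9549]
  T[3,:] = [+0.0000, -0.0109, +0.0102, +0.0437]
|roots of det(T-λI)|: 0.3013, 0.0670, 0.0670, 0.0000.
ρ(T) = max|λ| = 0.3013; 0.3013 < 1 ⇒ converges.

yes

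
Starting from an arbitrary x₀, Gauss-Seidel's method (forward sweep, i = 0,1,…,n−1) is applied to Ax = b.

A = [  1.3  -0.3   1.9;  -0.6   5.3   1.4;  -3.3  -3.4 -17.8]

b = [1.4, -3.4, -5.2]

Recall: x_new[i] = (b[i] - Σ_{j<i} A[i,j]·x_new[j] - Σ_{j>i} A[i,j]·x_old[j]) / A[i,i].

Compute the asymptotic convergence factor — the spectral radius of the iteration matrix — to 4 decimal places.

0.4069

Diagonal D = diag(1.3, 5.3, -17.8); L, U strict lower/upper.
Gauss-Seidel: T = -(D+L)⁻¹U, row 0 first, T[0,1] = -(-0.3)/(1.3) = +0.2308; later rows by forward substitution.
  T[0,:] = [+0.0000 +0.2308 -1.4615]
  T[1,:] = [+0.0000 +0.0261 -0.4296]
  T[2,:] = [+0.0000 -0.0478 +0.3530]
moduli |λ_i(T)| = 0.4069, 0.0278, 0.0000.
ρ = 0.4069; 0.4069 < 1: convergent.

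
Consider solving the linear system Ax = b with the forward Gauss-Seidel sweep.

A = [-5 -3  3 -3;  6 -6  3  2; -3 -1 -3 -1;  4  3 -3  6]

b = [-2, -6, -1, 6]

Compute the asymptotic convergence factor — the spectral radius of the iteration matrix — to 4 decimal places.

Write A = D+L+U with D = diag(-5, -6, -3, 6).
GS T = -(D+L)⁻¹U: row 0 first, T[0,2] = -(3)/(-5) = +0.6000; later rows by forward substitution.
  T[0,:] = [+0.0000 -0.6000 +0.6000 -0.6000]
  T[1,:] = [+0.0000 -0.6000 +1.1000 -0.2667]
  T[2,:] = [+0.0000 +0.8000 -0.9667 +0.3556]
  T[3,:] = [+0.0000 +1.1000 -1.4333 +0.7111]
|roots of det(T-λI)|: 1.3463, 0.3487, 0.1420, 0.0000.
spectral radius ρ = 1.3463; 1.3463 > 1 ⇒ diverges.

1.3463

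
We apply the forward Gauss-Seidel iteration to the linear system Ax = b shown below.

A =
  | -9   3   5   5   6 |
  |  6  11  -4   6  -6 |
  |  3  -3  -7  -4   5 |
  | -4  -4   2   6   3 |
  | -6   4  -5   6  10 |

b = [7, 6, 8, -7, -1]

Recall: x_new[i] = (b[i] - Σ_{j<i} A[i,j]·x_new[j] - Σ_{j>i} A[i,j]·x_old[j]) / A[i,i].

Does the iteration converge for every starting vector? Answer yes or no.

Split A = D + L + U, D = diag(-9, 11, -7, 6, 10).
GS T = -(D+L)⁻¹U: row 0 first, T[0,2] = -(5)/(-9) = +0.5556; later rows by forward substitution.
  T[0,:] = [+0.0000 +0.3333 +0.5556 +0.5556 +0.6667]
  T[1,:] = [+0.0000 -0.1818 +0.0606 -0.8485 +0.1818]
  T[2,:] = [+0.0000 +0.2208 +0.2121 +0.0303 +0.9221]
  T[3,:] = [+0.0000 +0.0274 +0.3401 -0.2054 -0.2417]
  T[4,:] = [+0.0000 +0.3667 +0.2111 +0.8111 +0.9333]
eigenvalue magnitudes: 1.2273, 0.5262, 0.5262, 0.0612, 0.0000.
ρ = 1.2273; 1.2273 > 1, so it fails to converge.

no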